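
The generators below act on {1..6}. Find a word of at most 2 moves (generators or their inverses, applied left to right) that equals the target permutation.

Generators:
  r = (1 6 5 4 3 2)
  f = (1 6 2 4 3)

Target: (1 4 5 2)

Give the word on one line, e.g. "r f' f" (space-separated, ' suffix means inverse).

  after r': (1 2 3 4 5 6)
  after f: (1 4 5 2)

r' f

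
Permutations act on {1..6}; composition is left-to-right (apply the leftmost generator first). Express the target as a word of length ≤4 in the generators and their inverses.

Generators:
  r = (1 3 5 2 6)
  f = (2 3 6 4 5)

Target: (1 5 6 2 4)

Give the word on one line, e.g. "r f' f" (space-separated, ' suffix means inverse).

r' f' r

  after r': (1 6 2 5 3)
  after f': (1 3)(2 4 6 5)
  after r: (1 5 6 2 4)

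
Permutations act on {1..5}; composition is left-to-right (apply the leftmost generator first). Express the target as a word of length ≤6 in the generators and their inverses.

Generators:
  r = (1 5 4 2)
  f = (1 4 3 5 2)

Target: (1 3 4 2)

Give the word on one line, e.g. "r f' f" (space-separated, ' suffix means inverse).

r r f r

  after r: (1 5 4 2)
  after r: (1 4)(2 5)
  after f: (1 3 5)
  after r: (1 3 4 2)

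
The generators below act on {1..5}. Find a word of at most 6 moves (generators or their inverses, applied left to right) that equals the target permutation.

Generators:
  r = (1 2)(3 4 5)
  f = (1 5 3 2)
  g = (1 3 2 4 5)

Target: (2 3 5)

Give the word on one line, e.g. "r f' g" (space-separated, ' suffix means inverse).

f' r' r' r'

  after f': (1 2 3 5)
  after r': (2 5)(3 4)
  after r': (1 2 4 5)
  after r': (2 3 5)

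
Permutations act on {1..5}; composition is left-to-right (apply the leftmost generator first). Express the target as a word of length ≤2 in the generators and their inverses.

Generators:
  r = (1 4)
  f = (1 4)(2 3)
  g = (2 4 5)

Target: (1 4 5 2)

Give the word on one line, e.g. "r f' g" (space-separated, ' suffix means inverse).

  after g: (2 4 5)
  after r: (1 4 5 2)

g r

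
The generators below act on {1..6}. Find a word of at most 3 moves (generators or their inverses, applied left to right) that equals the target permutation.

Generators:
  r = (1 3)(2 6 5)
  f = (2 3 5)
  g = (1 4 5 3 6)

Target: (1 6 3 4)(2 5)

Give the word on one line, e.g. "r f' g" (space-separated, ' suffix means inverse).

  after f: (2 3 5)
  after g': (1 6 3 4)(2 5)

f g'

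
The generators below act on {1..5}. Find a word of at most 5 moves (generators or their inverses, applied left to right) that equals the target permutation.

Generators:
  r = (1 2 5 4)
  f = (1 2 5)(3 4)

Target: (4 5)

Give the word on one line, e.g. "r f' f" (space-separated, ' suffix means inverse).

  after r: (1 2 5 4)
  after f: (1 5 3 4 2)
  after f: (4 5)

r f f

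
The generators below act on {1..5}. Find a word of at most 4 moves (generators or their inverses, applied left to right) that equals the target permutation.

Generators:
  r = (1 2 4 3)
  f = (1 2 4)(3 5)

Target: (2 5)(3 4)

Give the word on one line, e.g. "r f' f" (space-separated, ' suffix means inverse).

  after r: (1 2 4 3)
  after f: (1 4 5 3 2)
  after r': (1 2 3)(4 5)
  after f': (2 5)(3 4)

r f r' f'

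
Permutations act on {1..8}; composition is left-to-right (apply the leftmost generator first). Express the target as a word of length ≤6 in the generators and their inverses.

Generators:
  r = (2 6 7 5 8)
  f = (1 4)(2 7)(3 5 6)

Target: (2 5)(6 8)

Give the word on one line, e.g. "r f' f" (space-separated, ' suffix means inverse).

  after f: (1 4)(2 7)(3 5 6)
  after r': (1 4)(2 6 3 7 8 5)
  after r': (1 4)(3 6)(5 8 7)
  after f: (2 7 6 5 8)
  after r: (2 5)(6 8)

f r' r' f r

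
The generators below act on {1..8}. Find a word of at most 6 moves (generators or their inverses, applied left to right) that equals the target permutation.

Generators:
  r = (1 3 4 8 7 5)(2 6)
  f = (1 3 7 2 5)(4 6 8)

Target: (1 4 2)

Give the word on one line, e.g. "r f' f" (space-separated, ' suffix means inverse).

r' f' r' f'

  after r': (1 5 7 8 4 3)(2 6)
  after f': (1 2 4)(3 5)(6 7)
  after r': (1 6 8 4 5)(2 3 7)
  after f': (1 4 2)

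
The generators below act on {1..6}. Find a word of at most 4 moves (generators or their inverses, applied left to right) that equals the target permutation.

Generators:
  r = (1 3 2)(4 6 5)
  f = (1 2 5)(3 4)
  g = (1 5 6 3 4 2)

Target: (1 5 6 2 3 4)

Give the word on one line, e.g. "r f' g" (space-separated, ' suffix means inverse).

  after g: (1 5 6 3 4 2)
  after g: (1 6 4)(2 5 3)
  after f: (1 6 3 5 4 2)
  after r: (1 5 6 2 3 4)

g g f r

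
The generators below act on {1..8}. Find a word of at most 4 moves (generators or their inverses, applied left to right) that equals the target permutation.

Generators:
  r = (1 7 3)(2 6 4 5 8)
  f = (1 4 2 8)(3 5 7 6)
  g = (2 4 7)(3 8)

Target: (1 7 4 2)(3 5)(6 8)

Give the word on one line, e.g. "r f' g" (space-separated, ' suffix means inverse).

  after r: (1 7 3)(2 6 4 5 8)
  after f': (1 5 2 7 6)(3 8 4)
  after r': (1 4 7 2)(3 5 8 6)
  after g: (1 7 4 2)(3 5)(6 8)

r f' r' g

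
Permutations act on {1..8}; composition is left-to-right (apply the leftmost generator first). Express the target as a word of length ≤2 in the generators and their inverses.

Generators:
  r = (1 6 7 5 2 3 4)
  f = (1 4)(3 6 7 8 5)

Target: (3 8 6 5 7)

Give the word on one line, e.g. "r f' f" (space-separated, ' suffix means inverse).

  after f': (1 4)(3 5 8 7 6)
  after f': (3 8 6 5 7)

f' f'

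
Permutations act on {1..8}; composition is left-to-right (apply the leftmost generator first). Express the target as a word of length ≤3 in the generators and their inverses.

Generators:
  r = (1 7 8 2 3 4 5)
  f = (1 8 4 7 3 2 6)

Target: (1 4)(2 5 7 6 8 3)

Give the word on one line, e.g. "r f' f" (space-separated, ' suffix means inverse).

  after r': (1 5 4 3 2 8 7)
  after f': (1 5 8 4 7 6 2)
  after r': (1 4)(2 5 7 6 8 3)

r' f' r'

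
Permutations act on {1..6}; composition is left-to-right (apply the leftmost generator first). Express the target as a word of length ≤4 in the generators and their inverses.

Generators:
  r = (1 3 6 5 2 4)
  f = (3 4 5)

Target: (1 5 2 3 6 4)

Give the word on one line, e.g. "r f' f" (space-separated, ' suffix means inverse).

r f'

  after r: (1 3 6 5 2 4)
  after f': (1 5 2 3 6 4)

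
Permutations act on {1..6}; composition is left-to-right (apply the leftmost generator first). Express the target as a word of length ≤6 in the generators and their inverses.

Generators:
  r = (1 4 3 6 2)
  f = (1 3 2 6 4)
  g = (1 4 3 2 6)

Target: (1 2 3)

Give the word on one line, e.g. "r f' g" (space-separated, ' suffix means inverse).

  after g': (1 6 2 3 4)
  after r': (1 3)(2 4)
  after f: (1 2)(4 6)
  after g: (1 6 3 2 4)
  after r: (1 2 3)

g' r' f g r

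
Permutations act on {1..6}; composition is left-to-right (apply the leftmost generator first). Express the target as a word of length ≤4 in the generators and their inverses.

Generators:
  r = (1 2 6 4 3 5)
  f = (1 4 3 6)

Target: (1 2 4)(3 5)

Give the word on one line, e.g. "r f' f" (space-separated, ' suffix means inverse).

  after r: (1 2 6 4 3 5)
  after f': (1 2 3 5 6)
  after f': (1 2 4)(3 5)

r f' f'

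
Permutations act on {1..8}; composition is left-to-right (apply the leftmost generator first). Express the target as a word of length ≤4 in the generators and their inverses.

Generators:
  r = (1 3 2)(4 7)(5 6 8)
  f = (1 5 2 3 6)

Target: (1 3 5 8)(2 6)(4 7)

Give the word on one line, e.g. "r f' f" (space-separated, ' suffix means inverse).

  after r': (1 2 3)(4 7)(5 8 6)
  after f: (1 3 5 8)(2 6)(4 7)

r' f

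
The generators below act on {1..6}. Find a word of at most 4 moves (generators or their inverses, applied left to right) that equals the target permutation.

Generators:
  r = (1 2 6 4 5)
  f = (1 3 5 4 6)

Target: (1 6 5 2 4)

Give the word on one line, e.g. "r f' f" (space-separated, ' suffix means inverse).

r r

  after r: (1 2 6 4 5)
  after r: (1 6 5 2 4)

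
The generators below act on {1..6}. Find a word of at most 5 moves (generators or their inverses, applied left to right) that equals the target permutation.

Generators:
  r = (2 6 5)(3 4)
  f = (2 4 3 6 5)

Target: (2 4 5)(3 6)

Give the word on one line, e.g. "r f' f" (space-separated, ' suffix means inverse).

r' f f

  after r': (2 5 6)(3 4)
  after f: (4 6)
  after f: (2 4 5)(3 6)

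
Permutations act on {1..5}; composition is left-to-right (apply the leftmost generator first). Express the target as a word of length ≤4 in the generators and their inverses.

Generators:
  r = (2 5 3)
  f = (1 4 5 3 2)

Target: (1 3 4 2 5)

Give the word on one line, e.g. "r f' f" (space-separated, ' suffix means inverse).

  after r: (2 5 3)
  after f: (1 4 5 2 3)
  after f: (1 5)(3 4)
  after r: (1 3 4 2 5)

r f f r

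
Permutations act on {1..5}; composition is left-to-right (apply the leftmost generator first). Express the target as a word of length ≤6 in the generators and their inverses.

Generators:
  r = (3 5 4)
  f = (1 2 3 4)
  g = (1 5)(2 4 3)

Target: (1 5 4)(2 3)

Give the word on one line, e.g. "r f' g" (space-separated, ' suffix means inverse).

f g g r

  after f: (1 2 3 4)
  after g: (1 4 5)
  after g: (1 3 2 4)
  after r: (1 5 4)(2 3)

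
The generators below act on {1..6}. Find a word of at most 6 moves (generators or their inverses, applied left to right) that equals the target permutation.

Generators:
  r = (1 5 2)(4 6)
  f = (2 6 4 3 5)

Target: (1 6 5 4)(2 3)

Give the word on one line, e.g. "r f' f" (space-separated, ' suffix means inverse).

f' r f' f' r

  after f': (2 5 3 4 6)
  after r: (1 5 3 6)
  after f': (1 3 2 5 4 6)
  after f': (1 4 2 3 5 6)
  after r: (1 6 5 4)(2 3)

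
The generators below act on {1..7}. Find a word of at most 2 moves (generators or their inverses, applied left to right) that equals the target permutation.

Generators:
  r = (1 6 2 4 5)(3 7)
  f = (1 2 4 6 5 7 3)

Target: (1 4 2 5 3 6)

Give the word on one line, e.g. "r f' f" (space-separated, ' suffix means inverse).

  after f: (1 2 4 6 5 7 3)
  after r: (1 4 2 5 3 6)

f r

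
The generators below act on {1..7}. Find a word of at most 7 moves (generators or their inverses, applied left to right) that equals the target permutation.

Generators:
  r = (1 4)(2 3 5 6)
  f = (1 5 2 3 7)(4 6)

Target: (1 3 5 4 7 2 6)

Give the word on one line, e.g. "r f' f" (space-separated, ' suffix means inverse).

r' f r' f r

  after r': (1 4)(2 6 5 3)
  after f: (1 6 2 4 5 7)
  after r': (1 5 7 4 3 2)
  after f: (1 2 5)(4 7 6)
  after r: (1 3 5 4 7 2 6)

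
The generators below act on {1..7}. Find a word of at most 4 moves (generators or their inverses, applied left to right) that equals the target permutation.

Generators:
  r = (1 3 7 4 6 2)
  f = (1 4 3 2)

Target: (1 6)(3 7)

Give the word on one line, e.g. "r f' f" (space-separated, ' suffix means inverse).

r' f' f' r

  after r': (1 2 6 4 7 3)
  after f': (1 3 2 6)(4 7)
  after f': (1 4 7)(2 6)
  after r: (1 6)(3 7)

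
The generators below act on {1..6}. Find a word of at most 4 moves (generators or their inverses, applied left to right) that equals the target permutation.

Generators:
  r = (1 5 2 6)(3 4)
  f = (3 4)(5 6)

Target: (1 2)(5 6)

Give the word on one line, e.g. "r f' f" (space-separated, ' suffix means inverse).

r' r'

  after r': (1 6 2 5)(3 4)
  after r': (1 2)(5 6)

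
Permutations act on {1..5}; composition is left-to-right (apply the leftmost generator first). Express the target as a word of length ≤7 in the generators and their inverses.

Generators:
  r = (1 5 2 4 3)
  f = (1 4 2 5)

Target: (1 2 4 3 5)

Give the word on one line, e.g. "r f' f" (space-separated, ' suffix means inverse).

  after r': (1 3 4 2 5)
  after r': (1 4 5 3 2)
  after f': (2 5 3 4)
  after f': (1 5 3)
  after r: (1 2 4 3 5)

r' r' f' f' r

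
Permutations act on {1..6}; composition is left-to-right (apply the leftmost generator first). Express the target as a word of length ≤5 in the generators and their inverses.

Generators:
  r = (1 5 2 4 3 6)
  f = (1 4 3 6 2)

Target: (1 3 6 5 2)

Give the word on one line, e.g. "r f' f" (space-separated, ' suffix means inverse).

  after f': (1 2 6 3 4)
  after r: (1 4 5 2)
  after f: (1 3 6 2 4 5)
  after r': (1 4)(5 6)
  after f: (1 3 6 5 2)

f' r f r' f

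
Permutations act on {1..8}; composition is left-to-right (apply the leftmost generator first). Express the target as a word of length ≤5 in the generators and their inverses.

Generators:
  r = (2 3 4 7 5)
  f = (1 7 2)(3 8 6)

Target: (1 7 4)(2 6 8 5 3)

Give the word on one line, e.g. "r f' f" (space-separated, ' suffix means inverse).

  after r: (2 3 4 7 5)
  after f: (1 7 5)(2 8 6 3 4)
  after f: (1 2 6 8 3 4)(5 7)
  after r': (1 5 4)(2 6 8)
  after r': (1 7 4)(2 6 8 5 3)

r f f r' r'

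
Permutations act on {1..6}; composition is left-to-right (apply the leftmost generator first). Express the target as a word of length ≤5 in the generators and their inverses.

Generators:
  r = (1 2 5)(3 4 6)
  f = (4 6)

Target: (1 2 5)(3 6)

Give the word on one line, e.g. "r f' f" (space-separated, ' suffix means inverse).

r f r r r

  after r: (1 2 5)(3 4 6)
  after f: (1 2 5)(3 6)
  after r: (1 5 2)(4 6)
  after r: (3 4)
  after r: (1 2 5)(3 6)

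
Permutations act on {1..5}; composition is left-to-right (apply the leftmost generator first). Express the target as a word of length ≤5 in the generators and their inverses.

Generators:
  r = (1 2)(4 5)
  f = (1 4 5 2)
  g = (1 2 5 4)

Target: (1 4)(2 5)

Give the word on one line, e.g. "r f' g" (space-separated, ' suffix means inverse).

  after r': (1 2)(4 5)
  after g: (1 5)
  after f': (1 4)(2 5)
  after r': (1 5)(2 4)
  after r': (1 4)(2 5)

r' g f' r' r'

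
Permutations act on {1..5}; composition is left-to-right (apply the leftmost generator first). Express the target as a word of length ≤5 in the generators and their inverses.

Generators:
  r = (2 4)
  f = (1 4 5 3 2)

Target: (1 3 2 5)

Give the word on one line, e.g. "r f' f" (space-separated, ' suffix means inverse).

  after f': (1 2 3 5 4)
  after f': (1 3 4 2 5)
  after r: (1 3 2 5)

f' f' r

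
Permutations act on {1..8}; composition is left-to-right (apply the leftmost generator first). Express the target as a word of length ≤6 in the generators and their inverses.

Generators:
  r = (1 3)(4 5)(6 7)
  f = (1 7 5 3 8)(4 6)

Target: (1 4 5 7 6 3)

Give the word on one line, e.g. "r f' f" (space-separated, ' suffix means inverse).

f r' f r r

  after f: (1 7 5 3 8)(4 6)
  after r': (1 6 5)(3 8)(4 7)
  after f: (1 4 5 7 6 3)
  after r: (1 5 6)
  after r: (1 4 5 7 6 3)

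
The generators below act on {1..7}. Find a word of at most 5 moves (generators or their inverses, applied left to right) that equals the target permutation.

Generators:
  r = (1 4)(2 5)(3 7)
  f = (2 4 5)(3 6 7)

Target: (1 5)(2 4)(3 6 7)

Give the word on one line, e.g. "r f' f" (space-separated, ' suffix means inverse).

  after r: (1 4)(2 5)(3 7)
  after f: (1 5 4)(6 7)
  after r: (1 2 5)(3 7 6)
  after f': (1 5)(2 4)(3 6 7)

r f r f'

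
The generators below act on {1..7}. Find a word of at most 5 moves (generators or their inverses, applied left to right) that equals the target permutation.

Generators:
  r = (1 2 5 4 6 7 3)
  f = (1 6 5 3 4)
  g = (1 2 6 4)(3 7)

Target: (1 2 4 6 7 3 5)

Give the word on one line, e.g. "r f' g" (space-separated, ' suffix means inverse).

g r' f g'

  after g: (1 2 6 4)(3 7)
  after r': (2 4 3 6 5)
  after f: (1 6 3 5 2)
  after g': (1 2 4 6 7 3 5)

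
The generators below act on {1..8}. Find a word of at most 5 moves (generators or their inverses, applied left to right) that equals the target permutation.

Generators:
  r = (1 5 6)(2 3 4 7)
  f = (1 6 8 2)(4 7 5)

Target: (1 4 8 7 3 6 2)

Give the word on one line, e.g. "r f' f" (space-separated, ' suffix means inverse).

  after f': (1 2 8 6)(4 5 7)
  after r': (1 7 3 2 8 5 4)
  after f: (1 5 7 3)(4 6 8)
  after f: (1 4 8 7 3 6 2)

f' r' f f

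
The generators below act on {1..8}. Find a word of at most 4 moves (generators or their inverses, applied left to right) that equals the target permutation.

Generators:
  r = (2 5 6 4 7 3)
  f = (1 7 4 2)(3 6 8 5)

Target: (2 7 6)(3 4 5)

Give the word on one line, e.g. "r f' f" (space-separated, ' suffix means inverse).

r' r'

  after r': (2 3 7 4 6 5)
  after r': (2 7 6)(3 4 5)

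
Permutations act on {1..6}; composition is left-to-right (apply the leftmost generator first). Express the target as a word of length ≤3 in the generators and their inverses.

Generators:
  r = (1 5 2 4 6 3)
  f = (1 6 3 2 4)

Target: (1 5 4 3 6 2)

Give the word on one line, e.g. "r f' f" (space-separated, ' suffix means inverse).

  after r: (1 5 2 4 6 3)
  after f: (1 5 4 3 6 2)

r f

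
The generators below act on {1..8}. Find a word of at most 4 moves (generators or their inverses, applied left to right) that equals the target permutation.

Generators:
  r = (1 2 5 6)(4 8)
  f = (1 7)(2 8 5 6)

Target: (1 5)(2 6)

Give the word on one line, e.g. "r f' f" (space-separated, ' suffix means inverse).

r r

  after r: (1 2 5 6)(4 8)
  after r: (1 5)(2 6)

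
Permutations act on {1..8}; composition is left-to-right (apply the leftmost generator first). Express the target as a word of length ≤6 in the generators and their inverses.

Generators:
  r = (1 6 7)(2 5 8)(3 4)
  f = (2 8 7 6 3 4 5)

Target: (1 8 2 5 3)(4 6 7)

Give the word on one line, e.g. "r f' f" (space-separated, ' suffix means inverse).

  after f': (2 5 4 3 6 7 8)
  after r: (1 6)(2 8 5 3 7)
  after r: (1 7 5 4 3)
  after f': (1 8 2 5 3)(4 6 7)

f' r r f'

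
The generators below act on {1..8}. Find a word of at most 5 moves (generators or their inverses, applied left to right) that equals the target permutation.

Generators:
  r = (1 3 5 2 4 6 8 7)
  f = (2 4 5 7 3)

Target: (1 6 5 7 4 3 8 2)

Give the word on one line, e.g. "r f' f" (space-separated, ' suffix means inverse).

  after r': (1 7 8 6 4 2 5 3)
  after r': (1 8 4 5)(2 3 7 6)
  after r': (1 6 5 7 4 3 8 2)

r' r' r'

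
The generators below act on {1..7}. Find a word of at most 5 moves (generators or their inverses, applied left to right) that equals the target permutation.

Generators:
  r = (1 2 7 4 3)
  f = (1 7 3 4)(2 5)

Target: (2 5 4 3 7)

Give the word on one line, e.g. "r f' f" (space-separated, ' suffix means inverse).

r' f r' f'

  after r': (1 3 4 7 2)
  after f: (1 4 3)(2 7 5)
  after r': (1 7 5)
  after f': (2 5 4 3 7)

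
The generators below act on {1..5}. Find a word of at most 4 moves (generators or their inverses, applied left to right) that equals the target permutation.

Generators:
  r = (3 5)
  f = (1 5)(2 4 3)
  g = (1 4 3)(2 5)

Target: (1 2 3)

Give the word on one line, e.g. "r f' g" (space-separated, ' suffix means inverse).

r' g' g' f'

  after r': (3 5)
  after g': (1 3 2 5 4)
  after g': (1 4 3 5)
  after f': (1 2 3)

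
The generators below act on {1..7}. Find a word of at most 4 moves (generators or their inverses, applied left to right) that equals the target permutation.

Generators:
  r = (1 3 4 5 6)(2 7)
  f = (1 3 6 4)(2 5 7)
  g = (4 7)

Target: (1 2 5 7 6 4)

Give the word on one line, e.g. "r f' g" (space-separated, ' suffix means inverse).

  after f': (1 4 6 3)(2 7 5)
  after g: (1 7 5 2 4 6 3)
  after r: (1 2 5 7 6 4)

f' g r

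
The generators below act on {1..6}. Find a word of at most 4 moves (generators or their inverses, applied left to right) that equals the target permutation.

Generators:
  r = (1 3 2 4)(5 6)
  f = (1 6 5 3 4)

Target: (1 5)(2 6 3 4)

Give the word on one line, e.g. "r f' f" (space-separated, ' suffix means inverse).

  after f: (1 6 5 3 4)
  after r': (1 5)(2 3)
  after f': (1 6)(2 5 4 3)
  after r: (1 5)(2 6 3 4)

f r' f' r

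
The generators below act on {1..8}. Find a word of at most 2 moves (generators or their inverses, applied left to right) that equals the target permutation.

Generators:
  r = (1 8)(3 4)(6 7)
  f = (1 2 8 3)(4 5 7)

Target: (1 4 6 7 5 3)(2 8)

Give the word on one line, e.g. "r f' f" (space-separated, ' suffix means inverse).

f' r'

  after f': (1 3 8 2)(4 7 5)
  after r': (1 4 6 7 5 3)(2 8)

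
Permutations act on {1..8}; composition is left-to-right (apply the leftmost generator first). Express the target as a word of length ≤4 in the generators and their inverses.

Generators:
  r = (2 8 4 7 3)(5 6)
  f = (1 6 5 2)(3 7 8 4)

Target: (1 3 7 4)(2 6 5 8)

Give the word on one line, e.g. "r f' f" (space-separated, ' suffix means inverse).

  after f': (1 2 5 6)(3 4 8 7)
  after r': (1 3 8 4 2 6)
  after f: (1 7 8 3 4)(2 5)
  after r: (1 3 7 4)(2 6 5 8)

f' r' f r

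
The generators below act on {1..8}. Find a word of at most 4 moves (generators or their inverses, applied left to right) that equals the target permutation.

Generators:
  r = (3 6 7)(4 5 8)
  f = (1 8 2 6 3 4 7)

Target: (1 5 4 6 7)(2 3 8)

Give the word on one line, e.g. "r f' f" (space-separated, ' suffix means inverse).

  after f: (1 8 2 6 3 4 7)
  after r: (1 4 3 5 8 2 7)
  after r: (1 5 4 6 7)(2 3 8)

f r r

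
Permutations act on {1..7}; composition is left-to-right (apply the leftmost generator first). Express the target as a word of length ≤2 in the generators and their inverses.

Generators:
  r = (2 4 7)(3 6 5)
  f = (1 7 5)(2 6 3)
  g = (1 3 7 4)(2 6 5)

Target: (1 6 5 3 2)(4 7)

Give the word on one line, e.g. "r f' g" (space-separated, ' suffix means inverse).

  after f': (1 5 7)(2 3 6)
  after g': (1 6 5 3 2)(4 7)

f' g'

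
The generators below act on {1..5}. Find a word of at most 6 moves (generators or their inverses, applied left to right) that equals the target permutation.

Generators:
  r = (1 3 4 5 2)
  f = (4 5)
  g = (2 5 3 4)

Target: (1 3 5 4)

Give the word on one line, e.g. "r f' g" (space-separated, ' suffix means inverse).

  after r: (1 3 4 5 2)
  after f': (1 3 5 2)
  after g': (1 5 4 3 2)
  after f: (1 4 3 2)
  after r': (1 3 5 4)

r f' g' f r'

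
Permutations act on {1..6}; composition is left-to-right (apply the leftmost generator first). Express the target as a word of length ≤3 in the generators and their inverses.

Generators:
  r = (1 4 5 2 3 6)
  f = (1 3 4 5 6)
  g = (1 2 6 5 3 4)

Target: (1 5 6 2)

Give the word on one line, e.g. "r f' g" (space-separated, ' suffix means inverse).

f g f

  after f: (1 3 4 5 6)
  after g: (1 4 3)(2 6)
  after f: (1 5 6 2)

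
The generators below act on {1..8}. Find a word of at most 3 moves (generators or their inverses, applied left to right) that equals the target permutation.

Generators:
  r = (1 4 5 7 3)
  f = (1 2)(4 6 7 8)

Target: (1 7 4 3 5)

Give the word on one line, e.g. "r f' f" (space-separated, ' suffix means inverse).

  after r': (1 3 7 5 4)
  after r': (1 7 4 3 5)

r' r'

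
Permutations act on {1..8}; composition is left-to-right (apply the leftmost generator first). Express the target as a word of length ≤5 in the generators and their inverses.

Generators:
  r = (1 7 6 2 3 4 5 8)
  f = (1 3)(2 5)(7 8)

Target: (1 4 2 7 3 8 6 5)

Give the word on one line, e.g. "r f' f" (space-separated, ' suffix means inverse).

f' r f

  after f': (1 3)(2 5)(7 8)
  after r: (1 4 5 3 7)(2 8 6)
  after f: (1 4 2 7 3 8 6 5)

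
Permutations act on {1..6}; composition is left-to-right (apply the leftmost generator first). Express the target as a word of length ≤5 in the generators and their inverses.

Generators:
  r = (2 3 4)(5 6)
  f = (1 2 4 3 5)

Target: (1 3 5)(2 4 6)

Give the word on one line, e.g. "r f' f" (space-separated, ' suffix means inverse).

r' f r' f

  after r': (2 4 3)(5 6)
  after f: (1 2 3 4 5 6)
  after r': (1 4 6)
  after f: (1 3 5)(2 4 6)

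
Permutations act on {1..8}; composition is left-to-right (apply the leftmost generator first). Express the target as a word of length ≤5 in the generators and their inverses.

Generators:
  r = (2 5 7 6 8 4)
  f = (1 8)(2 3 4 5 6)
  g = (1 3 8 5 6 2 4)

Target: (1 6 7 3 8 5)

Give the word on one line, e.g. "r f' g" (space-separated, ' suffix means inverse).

r' f g f

  after r': (2 4 8 6 7 5)
  after f: (1 8 2 5 3 4)(6 7)
  after g: (1 5 8 4 3)(2 6 7)
  after f: (1 6 7 3 8 5)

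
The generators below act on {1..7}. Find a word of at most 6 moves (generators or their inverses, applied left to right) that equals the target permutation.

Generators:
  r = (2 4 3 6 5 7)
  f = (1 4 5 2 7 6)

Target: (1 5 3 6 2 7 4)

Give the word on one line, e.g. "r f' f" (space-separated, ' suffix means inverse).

r f r' f'

  after r: (2 4 3 6 5 7)
  after f: (1 4 3)(2 5 6)
  after r': (1 2 6 7 5 3)
  after f': (1 5 3 6 2 7 4)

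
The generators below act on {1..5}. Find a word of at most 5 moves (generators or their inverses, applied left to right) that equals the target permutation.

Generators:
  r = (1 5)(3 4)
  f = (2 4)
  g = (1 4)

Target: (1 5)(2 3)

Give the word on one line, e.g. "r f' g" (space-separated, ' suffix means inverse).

  after f: (2 4)
  after r: (1 5)(2 3 4)
  after f': (1 5)(2 3)
  after f': (1 5)(2 3 4)
  after f': (1 5)(2 3)

f r f' f' f'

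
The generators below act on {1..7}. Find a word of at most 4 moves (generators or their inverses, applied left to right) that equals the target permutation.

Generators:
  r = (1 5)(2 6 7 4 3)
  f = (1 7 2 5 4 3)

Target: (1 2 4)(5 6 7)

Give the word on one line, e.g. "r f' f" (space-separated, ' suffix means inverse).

f' r

  after f': (1 3 4 5 2 7)
  after r: (1 2 4)(5 6 7)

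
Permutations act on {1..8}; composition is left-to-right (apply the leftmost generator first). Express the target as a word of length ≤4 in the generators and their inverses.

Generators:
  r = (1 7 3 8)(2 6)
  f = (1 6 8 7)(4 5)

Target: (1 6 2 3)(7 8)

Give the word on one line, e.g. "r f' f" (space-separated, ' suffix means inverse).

  after f: (1 6 8 7)(4 5)
  after r: (1 2 6)(3 8)(4 5)
  after f: (1 2 8 3 7)
  after r': (1 6 2 3)(7 8)

f r f r'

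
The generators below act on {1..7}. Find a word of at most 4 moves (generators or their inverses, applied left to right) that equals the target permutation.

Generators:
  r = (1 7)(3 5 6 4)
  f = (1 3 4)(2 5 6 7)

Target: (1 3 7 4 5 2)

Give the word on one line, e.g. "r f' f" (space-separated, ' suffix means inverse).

  after f': (1 4 3)(2 7 6 5)
  after r: (1 3 7 4 5 2)

f' r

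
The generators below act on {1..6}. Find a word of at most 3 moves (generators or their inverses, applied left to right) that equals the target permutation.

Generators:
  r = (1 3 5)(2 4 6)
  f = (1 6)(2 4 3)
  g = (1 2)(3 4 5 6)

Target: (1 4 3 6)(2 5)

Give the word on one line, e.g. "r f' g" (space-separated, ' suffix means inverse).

r g

  after r: (1 3 5)(2 4 6)
  after g: (1 4 3 6)(2 5)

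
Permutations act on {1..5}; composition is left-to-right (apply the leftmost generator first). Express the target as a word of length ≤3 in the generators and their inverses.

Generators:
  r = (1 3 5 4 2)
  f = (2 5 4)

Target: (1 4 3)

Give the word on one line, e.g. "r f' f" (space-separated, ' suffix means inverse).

f' r' f'

  after f': (2 4 5)
  after r': (1 2 5 4 3)
  after f': (1 4 3)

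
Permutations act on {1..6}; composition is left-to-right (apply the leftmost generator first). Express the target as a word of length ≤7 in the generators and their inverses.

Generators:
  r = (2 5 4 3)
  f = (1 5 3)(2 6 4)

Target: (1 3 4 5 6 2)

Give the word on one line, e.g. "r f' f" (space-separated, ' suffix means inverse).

  after r': (2 3 4 5)
  after f': (1 3 6 2 5 4)
  after f': (1 5 6 4 3 2)
  after r': (1 2)(5 6)
  after r': (1 3 4 5 6 2)

r' f' f' r' r'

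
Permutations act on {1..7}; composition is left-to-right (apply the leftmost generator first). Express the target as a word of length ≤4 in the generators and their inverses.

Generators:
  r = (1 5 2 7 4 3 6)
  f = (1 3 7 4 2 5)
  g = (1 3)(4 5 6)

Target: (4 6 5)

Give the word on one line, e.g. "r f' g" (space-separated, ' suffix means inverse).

  after g: (1 3)(4 5 6)
  after g: (4 6 5)

g g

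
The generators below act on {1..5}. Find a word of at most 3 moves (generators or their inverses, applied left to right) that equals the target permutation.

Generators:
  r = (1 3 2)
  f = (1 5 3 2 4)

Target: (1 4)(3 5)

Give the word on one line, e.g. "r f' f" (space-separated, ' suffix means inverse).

  after f': (1 4 2 3 5)
  after r: (1 4)(3 5)

f' r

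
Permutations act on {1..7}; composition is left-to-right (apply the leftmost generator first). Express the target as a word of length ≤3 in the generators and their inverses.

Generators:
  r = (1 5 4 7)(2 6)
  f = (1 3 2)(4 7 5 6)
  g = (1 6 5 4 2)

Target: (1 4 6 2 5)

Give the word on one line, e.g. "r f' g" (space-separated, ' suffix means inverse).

g' g'

  after g': (1 2 4 5 6)
  after g': (1 4 6 2 5)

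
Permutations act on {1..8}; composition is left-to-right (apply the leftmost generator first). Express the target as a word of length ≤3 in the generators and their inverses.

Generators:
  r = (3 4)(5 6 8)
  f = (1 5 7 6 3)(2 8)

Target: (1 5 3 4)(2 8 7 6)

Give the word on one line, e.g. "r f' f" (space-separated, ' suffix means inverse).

r f

  after r: (3 4)(5 6 8)
  after f: (1 5 3 4)(2 8 7 6)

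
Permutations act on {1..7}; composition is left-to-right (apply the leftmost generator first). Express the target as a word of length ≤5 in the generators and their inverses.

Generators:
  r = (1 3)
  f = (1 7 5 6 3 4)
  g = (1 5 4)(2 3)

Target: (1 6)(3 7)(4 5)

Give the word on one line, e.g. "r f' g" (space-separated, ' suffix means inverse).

f f f

  after f: (1 7 5 6 3 4)
  after f: (1 5 3)(4 7 6)
  after f: (1 6)(3 7)(4 5)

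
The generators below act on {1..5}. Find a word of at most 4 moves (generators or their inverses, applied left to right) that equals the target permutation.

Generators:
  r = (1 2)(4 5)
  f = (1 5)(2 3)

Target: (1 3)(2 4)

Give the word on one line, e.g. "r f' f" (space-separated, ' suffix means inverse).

r' f' r

  after r': (1 2)(4 5)
  after f': (1 3 2 5 4)
  after r: (1 3)(2 4)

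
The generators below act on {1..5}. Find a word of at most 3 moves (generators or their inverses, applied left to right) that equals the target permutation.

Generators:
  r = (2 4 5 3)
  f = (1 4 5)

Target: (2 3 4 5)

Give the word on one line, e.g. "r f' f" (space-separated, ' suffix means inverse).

  after f': (1 5 4)
  after r': (1 4)(2 3 5)
  after f': (2 3 4 5)

f' r' f'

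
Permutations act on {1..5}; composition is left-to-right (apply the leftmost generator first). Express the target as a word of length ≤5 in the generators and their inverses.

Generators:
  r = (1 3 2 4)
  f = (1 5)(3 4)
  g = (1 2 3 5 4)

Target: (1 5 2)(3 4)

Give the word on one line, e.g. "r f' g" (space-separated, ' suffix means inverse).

  after r': (1 4 2 3)
  after f': (1 3 5)(2 4)
  after g: (1 5 2)(3 4)

r' f' g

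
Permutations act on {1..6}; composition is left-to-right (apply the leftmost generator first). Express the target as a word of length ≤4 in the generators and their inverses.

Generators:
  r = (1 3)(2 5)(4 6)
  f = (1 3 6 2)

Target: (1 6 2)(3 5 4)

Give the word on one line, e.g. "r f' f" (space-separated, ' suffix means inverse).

r' f' r' f

  after r': (1 3)(2 5)(4 6)
  after f': (2 5 6 4 3)
  after r': (1 3 5 4)
  after f: (1 6 2)(3 5 4)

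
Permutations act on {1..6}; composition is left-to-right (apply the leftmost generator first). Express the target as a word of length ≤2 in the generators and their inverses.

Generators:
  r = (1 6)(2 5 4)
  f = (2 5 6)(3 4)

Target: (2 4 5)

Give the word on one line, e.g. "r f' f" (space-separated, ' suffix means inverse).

r r

  after r: (1 6)(2 5 4)
  after r: (2 4 5)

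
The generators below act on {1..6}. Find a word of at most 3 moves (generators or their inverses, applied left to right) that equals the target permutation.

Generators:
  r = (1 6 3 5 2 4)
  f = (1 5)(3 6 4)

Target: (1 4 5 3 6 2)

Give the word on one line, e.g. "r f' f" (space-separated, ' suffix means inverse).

f' r r

  after f': (1 5)(3 4 6)
  after r: (1 2 4 3)(5 6)
  after r: (1 4 5 3 6 2)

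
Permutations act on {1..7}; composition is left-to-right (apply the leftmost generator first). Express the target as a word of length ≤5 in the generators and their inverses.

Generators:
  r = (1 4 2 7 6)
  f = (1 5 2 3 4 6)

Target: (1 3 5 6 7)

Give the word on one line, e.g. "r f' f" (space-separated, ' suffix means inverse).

r' f f f f

  after r': (1 6 7 2 4)
  after f: (2 6 7 3 4 5)
  after f: (1 5 3 6 7 4 2)
  after f: (1 2 5 4 3)(6 7)
  after f: (1 3 5 6 7)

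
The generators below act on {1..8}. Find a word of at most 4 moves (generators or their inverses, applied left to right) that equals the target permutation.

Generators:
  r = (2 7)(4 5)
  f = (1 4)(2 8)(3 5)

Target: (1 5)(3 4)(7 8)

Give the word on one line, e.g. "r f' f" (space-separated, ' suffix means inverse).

  after r': (2 7)(4 5)
  after f': (1 4 3 5)(2 7 8)
  after r: (1 5)(3 4)(7 8)

r' f' r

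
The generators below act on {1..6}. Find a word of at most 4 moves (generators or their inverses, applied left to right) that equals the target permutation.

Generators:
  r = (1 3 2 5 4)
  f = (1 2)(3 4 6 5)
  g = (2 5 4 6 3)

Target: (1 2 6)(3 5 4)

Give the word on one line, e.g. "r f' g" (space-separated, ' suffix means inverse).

f' r g'

  after f': (1 2)(3 5 6 4)
  after r: (1 5 6)(2 3 4)
  after g': (1 2 6)(3 5 4)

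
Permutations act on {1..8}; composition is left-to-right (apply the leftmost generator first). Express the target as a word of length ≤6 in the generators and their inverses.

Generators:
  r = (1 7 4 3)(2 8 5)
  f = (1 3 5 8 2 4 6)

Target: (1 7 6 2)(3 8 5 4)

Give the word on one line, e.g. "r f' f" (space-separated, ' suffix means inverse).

f' r' f r f'

  after f': (1 6 4 2 8 5 3)
  after r': (1 6 7)(4 5)
  after f: (2 4 8)(3 5 6 7)
  after r: (1 7)(2 3)(4 5 6)
  after f': (1 7 6 2)(3 8 5 4)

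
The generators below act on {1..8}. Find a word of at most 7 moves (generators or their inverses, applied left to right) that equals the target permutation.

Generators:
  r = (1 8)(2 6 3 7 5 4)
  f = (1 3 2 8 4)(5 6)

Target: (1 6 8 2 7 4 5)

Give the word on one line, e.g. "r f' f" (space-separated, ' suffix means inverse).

  after f: (1 3 2 8 4)(5 6)
  after r: (1 7 5 3 6 4 8 2)
  after f': (1 7 6 8 3 5)(2 4)
  after r': (1 3 7 2 5 8 6)
  after r': (1 6 8 2 7 4 5)

f r f' r' r'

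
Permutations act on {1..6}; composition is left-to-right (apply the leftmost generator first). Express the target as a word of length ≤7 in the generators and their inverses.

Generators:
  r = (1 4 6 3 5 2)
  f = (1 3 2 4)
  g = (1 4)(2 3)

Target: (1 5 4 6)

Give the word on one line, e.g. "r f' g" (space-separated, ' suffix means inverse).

r' g f g' r

  after r': (1 2 5 3 6 4)
  after g: (1 3 6)(2 5)
  after f: (1 2 5 4)(3 6)
  after g': (1 3 6 2 5)
  after r: (1 5 4 6)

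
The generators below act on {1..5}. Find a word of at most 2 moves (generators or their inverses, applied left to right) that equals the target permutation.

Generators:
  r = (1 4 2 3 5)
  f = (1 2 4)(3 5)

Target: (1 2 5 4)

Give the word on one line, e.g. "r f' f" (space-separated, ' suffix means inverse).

r f'

  after r: (1 4 2 3 5)
  after f': (1 2 5 4)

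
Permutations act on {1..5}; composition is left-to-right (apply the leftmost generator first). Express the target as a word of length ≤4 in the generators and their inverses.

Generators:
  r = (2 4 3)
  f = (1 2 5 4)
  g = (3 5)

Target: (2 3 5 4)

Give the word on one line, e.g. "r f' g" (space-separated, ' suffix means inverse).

  after g: (3 5)
  after r': (2 3 5 4)

g r'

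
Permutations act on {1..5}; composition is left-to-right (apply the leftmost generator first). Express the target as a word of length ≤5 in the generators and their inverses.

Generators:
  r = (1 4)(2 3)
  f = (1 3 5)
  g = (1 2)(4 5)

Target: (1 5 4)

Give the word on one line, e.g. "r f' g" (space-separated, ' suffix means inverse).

g f' g r g

  after g: (1 2)(4 5)
  after f': (1 2 5 4 3)
  after g: (2 4 3)
  after r: (1 4 2)
  after g: (1 5 4)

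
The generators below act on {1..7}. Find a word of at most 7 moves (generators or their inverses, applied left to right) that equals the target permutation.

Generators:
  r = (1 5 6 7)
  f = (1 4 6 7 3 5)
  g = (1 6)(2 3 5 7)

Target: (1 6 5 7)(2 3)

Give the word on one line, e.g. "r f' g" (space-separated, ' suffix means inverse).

g r g' r' g

  after g: (1 6)(2 3 5 7)
  after r: (1 7 2 3 6 5)
  after g': (1 5 6 3)
  after r': (3 7 6)
  after g: (1 6 5 7)(2 3)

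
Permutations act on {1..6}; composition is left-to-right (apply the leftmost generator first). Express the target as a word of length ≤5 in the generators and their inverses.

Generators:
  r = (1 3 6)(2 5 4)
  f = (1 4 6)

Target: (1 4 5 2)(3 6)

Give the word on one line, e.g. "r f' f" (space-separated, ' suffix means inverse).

  after r': (1 6 3)(2 4 5)
  after f': (1 4 5 2)(3 6)
  after r': (1 5 4 2 6)
  after r': (1 2 3)
  after r': (1 4 5 2)(3 6)

r' f' r' r' r'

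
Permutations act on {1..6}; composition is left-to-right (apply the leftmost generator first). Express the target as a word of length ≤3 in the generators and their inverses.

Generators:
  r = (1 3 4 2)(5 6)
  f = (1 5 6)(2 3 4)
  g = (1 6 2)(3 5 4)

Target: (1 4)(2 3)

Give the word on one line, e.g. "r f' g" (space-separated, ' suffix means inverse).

  after r: (1 3 4 2)(5 6)
  after r: (1 4)(2 3)

r r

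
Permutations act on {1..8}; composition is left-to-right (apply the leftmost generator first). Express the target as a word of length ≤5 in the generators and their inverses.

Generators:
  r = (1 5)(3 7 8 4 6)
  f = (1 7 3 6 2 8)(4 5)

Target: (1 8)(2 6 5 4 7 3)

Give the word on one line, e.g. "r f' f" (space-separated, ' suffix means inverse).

  after f: (1 7 3 6 2 8)(4 5)
  after r: (1 8 5 6 2 4)
  after f: (2 5)(3 6 8 4 7)
  after f: (1 7 6)(2 4 3)(5 8)
  after r: (1 8)(2 6 5 4 7 3)

f r f f r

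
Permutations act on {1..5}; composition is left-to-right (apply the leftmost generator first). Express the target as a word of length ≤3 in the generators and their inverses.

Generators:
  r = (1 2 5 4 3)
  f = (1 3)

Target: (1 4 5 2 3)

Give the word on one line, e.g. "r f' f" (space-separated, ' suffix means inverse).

  after f: (1 3)
  after r': (1 4 5 2)
  after f': (1 4 5 2 3)

f r' f'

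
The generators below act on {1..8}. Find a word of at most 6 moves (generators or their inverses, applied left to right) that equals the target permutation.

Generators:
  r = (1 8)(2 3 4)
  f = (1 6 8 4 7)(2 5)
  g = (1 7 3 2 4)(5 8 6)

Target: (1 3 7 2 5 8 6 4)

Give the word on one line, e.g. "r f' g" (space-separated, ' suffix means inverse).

g g r' g'

  after g: (1 7 3 2 4)(5 8 6)
  after g: (1 3 4 7 2)(5 6 8)
  after r': (1 2 8 5 6)(4 7)
  after g': (1 3 7 2 5 8 6 4)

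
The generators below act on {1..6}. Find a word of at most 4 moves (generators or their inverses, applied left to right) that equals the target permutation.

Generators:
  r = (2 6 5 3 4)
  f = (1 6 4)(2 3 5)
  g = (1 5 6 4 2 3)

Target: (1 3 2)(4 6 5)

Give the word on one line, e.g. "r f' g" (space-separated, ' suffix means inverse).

r f' r'

  after r: (2 6 5 3 4)
  after f': (1 4 5 2)(3 6)
  after r': (1 3 2)(4 6 5)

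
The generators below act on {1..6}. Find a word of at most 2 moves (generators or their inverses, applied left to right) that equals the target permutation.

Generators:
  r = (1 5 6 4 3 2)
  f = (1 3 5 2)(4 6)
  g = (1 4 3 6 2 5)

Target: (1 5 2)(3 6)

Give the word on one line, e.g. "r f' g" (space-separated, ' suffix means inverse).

  after r': (1 2 3 4 6 5)
  after f': (1 5 2)(3 6)

r' f'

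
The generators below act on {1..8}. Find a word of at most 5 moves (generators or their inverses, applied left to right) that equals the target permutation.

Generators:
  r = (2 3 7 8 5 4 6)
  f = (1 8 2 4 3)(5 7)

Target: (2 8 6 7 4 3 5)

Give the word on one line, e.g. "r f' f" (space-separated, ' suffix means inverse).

  after r': (2 6 4 5 8 7 3)
  after r': (2 4 8 3 6 5 7)
  after r': (2 5 3 4 7 6 8)
  after r': (2 8 6 7 4 3 5)

r' r' r' r'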